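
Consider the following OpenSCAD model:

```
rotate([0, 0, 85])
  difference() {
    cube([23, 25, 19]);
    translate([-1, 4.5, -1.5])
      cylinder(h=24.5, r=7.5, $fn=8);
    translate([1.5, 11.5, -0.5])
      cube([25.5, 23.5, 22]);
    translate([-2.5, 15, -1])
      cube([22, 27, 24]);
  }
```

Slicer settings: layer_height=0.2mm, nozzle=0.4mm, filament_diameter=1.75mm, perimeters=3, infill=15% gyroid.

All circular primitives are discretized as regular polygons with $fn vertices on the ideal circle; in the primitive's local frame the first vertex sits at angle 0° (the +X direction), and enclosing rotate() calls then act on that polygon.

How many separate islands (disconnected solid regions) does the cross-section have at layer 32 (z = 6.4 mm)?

At z = 6.4 mm: the 23×25 cube contributes its full rectangle; the r=7.5 cylinder at (-1, 4.5) gives a regular 8-gon of circumradius 7.5 (constant along its height); the cube at (1.5, 11.5) (footprint 25.5×23.5) is included at this height; the cube at (-2.5, 15) (footprint 22×27) is included at this height; Taking the first minus the rest: starting from the 23×25 cube, the r=7.5 cylinder at (-1, 4.5) partially overlaps it — only the 57.54 mm² overlap (of its 159.10 mm²) is removed, clipping the outline; the 25.5×23.5 cube at (1.5, 11.5) partially overlaps it — only the 290.25 mm² overlap (of its 599.25 mm²) is removed, clipping the outline; the 22×27 cube at (-2.5, 15) partially overlaps it — only the 15.00 mm² overlap (of its 594.00 mm²) is removed, clipping the outline — 1 connected region; (whole slice rotated 85° about Z — lengths, areas and connectivity unchanged). Overall, the cross-section is a single solid region. Island count = 1.

1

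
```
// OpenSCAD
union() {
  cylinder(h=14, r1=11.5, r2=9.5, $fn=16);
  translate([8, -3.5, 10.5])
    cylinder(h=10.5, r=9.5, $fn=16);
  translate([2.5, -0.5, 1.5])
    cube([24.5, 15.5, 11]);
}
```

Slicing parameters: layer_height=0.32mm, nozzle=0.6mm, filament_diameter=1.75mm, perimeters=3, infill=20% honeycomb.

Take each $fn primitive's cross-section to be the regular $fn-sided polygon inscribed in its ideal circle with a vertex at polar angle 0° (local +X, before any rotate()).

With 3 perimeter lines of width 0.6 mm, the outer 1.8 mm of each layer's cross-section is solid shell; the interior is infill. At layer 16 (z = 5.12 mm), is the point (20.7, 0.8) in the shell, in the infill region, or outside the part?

At z = 5.12 mm: the cone (r1=11.5→r2=9.5) has section circumradius 10.769 here — a regular 16-gon; the cylinder at (8, -3.5) does not reach this height (z outside [10.5, 21]); the cube at (2.5, -0.5) is present — its section is the full 24.5×15.5 rectangle; Merging all regions: the regions partially overlap (shared area 66.56 mm²), so overlapping operands fuse into one piece — 1 connected region. Overall, the cross-section is a single solid region. The nearest boundary edge runs (27.00, -0.50)→(10.67, -0.50); distance from the point to it = 1.30 mm. The point is inside the cross-section, 1.30 mm from the nearest boundary — within the 1.8 mm shell band (3 × 0.6).

shell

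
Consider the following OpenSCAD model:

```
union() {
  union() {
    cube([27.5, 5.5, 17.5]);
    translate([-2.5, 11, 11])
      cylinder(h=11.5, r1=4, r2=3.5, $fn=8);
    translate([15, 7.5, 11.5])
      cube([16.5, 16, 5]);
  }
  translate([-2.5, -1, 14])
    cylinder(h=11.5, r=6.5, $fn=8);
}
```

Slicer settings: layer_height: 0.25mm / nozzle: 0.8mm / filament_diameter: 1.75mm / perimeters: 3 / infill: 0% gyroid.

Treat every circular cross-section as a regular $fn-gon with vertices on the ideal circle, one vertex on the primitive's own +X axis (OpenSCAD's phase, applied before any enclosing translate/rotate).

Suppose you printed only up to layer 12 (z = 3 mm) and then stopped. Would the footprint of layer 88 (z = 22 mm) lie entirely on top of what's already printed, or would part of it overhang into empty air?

part overhangs

Compare the two slices. At z = 3: the cube is present — its section is the full 27.5×5.5 rectangle (area 151.25 mm²); the cone at (-2.5, 11) does not reach this height (z outside [11, 22.5]); the cube at (15, 7.5) is absent (z outside [11.5, 16.5]); Combining (union): only the 27.5×5.5 cube is present, so the union is just that shape — area = 151.25 mm²; the cylinder at (-2.5, -1) does not reach this height (z outside [14, 25.5]); Taking the union: only that combined region is present, so the union is just that shape — area = 151.25 mm². At z = 22: the cube is absent (z outside [0, 17.5]); the cone at (-2.5, 11): at t=0.957 of its height the radius interpolates to r₁+(r₂−r₁)t = 3.522, giving a regular 8-gon of that circumradius (area = (8/2)·3.522²·sin(360°/8) = 35.08 mm²); the cube at (15, 7.5) does not reach this height (z outside [11.5, 16.5]); Combining (union): only the cone at (-2.5, 11) is present, so the union is just that shape — area = 35.08 mm²; the r=6.5 cylinder at (-2.5, -1) gives a regular 8-gon of circumradius 6.5 (constant along its height) (area = (8/2)·6.500²·sin(360°/8) = 119.50 mm²); Combining (union): the 2 present regions are separate (no shared area or edge), so areas and boundary lengths simply add and each stays a separate island — area = 154.58 mm². Checking containment: at z = 22 the cross-section extends beyond the z = 3 cross-section by about 143.45 mm².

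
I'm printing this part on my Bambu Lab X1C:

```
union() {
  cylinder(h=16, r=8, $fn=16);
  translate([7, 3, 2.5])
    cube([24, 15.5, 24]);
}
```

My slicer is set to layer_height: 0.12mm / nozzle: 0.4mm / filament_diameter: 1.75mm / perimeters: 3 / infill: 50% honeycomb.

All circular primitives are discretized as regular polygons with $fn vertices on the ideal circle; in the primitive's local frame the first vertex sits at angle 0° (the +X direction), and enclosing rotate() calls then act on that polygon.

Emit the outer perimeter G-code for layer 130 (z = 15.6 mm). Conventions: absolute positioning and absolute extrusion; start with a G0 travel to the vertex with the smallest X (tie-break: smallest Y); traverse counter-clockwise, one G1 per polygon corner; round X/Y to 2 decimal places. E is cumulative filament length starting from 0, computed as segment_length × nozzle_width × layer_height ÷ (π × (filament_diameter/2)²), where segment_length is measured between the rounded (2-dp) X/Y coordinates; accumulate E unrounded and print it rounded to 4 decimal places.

At z = 15.6 mm: the r=8 cylinder gives a regular 16-gon of circumradius 8 (constant along its height); the cube at (7, 3) (footprint 24×15.5) is included at this height; Merging all regions: the regions partially overlap (shared area 0.14 mm²), so overlapping operands fuse into one piece — 1 connected region. The outline is a single polygon with 20 vertices. Extrusion per mm of travel: 0.4 × 0.12 / (π × 0.875²) = 0.019956. Accumulating E over each segment gives final E = 2.5370.

G0 X-8.00 Y0.00 Z15.60
G1 X-7.39 Y-3.06 E0.0623
G1 X-5.66 Y-5.66 E0.1246
G1 X-3.06 Y-7.39 E0.1869
G1 X0.00 Y-8.00 E0.2492
G1 X3.06 Y-7.39 E0.3114
G1 X5.66 Y-5.66 E0.3738
G1 X7.39 Y-3.06 E0.4361
G1 X8.00 Y0.00 E0.4984
G1 X7.40 Y3.00 E0.5594
G1 X31.00 Y3.00 E1.0304
G1 X31.00 Y18.50 E1.3397
G1 X7.00 Y18.50 E1.8186
G1 X7.00 Y3.65 E2.1150
G1 X5.66 Y5.66 E2.1632
G1 X3.06 Y7.39 E2.2255
G1 X0.00 Y8.00 E2.2878
G1 X-3.06 Y7.39 E2.3501
G1 X-5.66 Y5.66 E2.4124
G1 X-7.39 Y3.06 E2.4747
G1 X-8.00 Y0.00 E2.5370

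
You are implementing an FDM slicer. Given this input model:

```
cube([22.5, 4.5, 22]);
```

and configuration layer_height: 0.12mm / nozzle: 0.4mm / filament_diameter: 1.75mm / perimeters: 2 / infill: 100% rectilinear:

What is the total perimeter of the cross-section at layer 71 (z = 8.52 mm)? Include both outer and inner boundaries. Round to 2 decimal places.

At z = 8.52 mm: the cube is present — its section is the full 22.5×4.5 rectangle (perimeter 54.00 mm). Overall, the cross-section is a single solid region. Total boundary length (outer) = 54.00 mm.

54.00 mm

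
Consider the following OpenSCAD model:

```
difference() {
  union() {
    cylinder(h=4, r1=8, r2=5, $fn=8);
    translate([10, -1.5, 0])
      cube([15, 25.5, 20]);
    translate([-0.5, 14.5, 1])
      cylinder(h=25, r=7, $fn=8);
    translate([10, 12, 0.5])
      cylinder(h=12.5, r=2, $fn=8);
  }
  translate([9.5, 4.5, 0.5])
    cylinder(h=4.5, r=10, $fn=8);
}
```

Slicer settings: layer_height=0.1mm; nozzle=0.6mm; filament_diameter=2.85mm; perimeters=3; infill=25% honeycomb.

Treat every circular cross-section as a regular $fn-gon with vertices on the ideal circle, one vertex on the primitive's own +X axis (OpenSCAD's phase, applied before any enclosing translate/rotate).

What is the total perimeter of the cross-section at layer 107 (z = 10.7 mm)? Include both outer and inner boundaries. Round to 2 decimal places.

At z = 10.7 mm: the cone is absent (z outside [0, 4]); the cube at (10, -1.5) (footprint 15×25.5) is included at this height (perimeter 81.00 mm); the r=7 cylinder at (-0.5, 14.5) contributes a regular 8-gon of circumradius 7 (perimeter = 2·8·7.000·sin(180°/8) = 42.86 mm); the r=2 cylinder at (10, 12) contributes a regular 8-gon of circumradius 2 (perimeter = 2·8·2.000·sin(180°/8) = 12.25 mm); Combining (union): the regions partially overlap (shared area 5.66 mm²), so the edge portions inside another operand are dropped and the merged outline is re-measured after clipping — boundary = 125.98 mm; the cylinder at (9.5, 4.5) is not intersected at this z (z outside [0.5, 5]); After the difference (first − rest): none of the subtracted shapes is present at this height, so the result so far is unchanged — boundary = 125.98 mm. Overall, the cross-section has 2 separate islands. Total boundary length (outer) = 125.98 mm.

125.98 mm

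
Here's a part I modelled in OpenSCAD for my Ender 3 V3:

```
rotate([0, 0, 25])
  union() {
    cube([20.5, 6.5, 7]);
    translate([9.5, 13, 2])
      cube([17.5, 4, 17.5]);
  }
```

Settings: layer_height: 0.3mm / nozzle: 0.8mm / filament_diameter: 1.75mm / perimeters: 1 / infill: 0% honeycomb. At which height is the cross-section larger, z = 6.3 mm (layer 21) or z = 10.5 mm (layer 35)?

Layer 21 (z = 6.3): the 20.5×6.5 cube contributes its full rectangle (area 133.25 mm²); the 17.5×4 cube at (9.5, 13) contributes its full rectangle (area 70.00 mm²); Combining (union): the 2 present regions are separate (no shared area or edge), so areas and boundary lengths simply add and each stays a separate island — area = 203.25 mm²; (rotated 25° about Z; rotation is an isometry so areas/perimeters/island counts are preserved). So its area = 203.25 mm². Layer 35 (z = 10.5): the cube is not intersected at this z (z outside [0, 7]); the cube at (9.5, 13) is present — its section is the full 17.5×4 rectangle (area 70.00 mm²); Taking the union: only the 17.5×4 cube at (9.5, 13) is present, so the union is just that shape — area = 70.00 mm²; (rotated 25° about Z; rotation is an isometry so areas/perimeters/island counts are preserved). So its area = 70.00 mm². Layer 21 is larger (203.25 vs 70.00 mm²).

layer 21 (z = 6.3 mm)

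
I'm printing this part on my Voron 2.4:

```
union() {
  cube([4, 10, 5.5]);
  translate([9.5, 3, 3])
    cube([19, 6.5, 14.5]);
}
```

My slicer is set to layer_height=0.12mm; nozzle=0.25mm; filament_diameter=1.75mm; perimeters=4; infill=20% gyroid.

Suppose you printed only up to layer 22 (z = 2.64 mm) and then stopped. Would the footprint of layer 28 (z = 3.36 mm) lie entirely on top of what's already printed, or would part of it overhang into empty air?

Compare the two slices. At z = 2.64: the 4×10 cube contributes its full rectangle (area 40.00 mm²); the cube at (9.5, 3) does not reach this height (z outside [3, 17.5]); Taking the union: only the 4×10 cube is present, so the union is just that shape — area = 40.00 mm². At z = 3.36: the cube (footprint 4×10) is included at this height (area 40.00 mm²); the 19×6.5 cube at (9.5, 3) contributes its full rectangle (area 123.50 mm²); Taking the union: the 2 present regions are separate (no shared area or edge), so areas and boundary lengths simply add and each stays a separate island — area = 163.50 mm². Checking containment: at z = 3.36 the cross-section extends beyond the z = 2.64 cross-section by about 123.50 mm².

part overhangs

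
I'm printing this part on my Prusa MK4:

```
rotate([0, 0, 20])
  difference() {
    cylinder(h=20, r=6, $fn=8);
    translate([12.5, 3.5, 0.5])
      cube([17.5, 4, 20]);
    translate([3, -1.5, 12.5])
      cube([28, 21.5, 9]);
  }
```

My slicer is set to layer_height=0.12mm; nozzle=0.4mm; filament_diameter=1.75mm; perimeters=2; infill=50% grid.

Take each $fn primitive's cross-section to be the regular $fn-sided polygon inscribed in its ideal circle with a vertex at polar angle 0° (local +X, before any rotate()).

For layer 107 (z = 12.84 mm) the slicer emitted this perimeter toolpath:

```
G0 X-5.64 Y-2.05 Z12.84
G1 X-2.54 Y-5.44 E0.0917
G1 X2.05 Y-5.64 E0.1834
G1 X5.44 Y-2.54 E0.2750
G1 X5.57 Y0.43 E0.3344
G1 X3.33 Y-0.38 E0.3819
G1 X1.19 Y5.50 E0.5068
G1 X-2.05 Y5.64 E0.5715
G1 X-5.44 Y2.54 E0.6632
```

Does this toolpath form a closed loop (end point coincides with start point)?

no

Start point (G0): (-5.64, -2.05). End point (last G1): the path does not return to the start — open.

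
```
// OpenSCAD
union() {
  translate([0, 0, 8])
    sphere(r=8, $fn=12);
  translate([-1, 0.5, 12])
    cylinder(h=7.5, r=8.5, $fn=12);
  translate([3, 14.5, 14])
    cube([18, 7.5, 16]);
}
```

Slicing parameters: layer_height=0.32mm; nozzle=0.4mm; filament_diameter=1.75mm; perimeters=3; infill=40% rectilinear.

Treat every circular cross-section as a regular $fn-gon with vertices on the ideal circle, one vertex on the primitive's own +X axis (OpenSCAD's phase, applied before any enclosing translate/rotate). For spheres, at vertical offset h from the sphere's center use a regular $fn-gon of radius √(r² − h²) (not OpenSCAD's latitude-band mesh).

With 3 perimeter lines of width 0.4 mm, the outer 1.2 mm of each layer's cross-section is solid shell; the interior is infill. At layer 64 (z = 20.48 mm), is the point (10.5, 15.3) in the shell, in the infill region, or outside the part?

At z = 20.48 mm: the sphere is absent (|z−center|=12.480 > r=8); the cylinder at (-1, 0.5) is not intersected at this z (z outside [12, 19.5]); the cube at (3, 14.5) is present — its section is the full 18×7.5 rectangle; Merging all regions: only the 18×7.5 cube at (3, 14.5) is present, so the union is just that shape — 1 connected region. Overall, the cross-section is a single solid region. The nearest boundary edge runs (3.00, 14.50)→(21.00, 14.50); distance from the point to it = 0.80 mm. The point is inside the cross-section, 0.80 mm from the nearest boundary — within the 1.2 mm shell band (3 × 0.4).

shell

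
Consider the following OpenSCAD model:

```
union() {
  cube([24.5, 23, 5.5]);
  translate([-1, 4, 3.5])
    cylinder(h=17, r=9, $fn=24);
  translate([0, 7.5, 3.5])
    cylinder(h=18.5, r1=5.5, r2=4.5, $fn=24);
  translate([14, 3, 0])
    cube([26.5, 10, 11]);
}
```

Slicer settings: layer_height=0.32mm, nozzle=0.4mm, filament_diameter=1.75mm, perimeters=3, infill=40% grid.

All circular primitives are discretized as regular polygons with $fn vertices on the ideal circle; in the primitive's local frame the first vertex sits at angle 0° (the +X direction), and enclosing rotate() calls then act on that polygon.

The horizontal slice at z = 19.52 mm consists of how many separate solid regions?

At z = 19.52 mm: the cube is not intersected at this z (z outside [0, 5.5]); the r=9 cylinder at (-1, 4) contributes a regular 24-gon of circumradius 9; the cone at (0, 7.5) (r1=5.5→r2=4.5) has section circumradius 4.634 here — a regular 24-gon; the cube at (14, 3) does not reach this height (z outside [0, 11]); Combining (union): the cone at (0, 7.5) lies entirely inside the r=9 cylinder at (-1, 4), so the union is just the r=9 cylinder at (-1, 4) — 1 connected region. The result has 1 disconnected region.

1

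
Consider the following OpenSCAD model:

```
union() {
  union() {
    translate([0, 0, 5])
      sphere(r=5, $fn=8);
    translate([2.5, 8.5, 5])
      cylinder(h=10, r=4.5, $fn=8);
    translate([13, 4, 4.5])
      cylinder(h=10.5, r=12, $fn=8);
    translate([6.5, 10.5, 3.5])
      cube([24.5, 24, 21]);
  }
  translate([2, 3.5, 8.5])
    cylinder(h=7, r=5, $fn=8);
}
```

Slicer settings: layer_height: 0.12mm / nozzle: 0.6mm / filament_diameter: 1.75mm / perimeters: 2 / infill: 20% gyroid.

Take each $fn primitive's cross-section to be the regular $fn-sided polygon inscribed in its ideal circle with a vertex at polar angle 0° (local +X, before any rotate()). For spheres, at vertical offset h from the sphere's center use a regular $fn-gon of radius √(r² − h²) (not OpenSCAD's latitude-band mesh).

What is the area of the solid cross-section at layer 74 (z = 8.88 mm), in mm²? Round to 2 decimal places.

1005.06 mm²

At z = 8.88 mm: the r=5 sphere slices to a regular 8-gon of circumradius 3.154 (√(r²−h²) with h=3.88 from center) (area = (8/2)·3.154²·sin(360°/8) = 28.13 mm²); the cylinder at (2.5, 8.5): section is a regular 8-gon, circumradius r=4.5 (area = (8/2)·4.500²·sin(360°/8) = 57.28 mm²); the cylinder at (13, 4): section is a regular 8-gon, circumradius r=12 (area = (8/2)·12.000²·sin(360°/8) = 407.29 mm²); the cube at (6.5, 10.5) (footprint 24.5×24) is included at this height (area 588.00 mm²); Taking the union: the regions partially overlap — summed areas 1080.70 mm² minus the doubly-counted overlap 86.73 mm² gives 993.97 mm² — area = 993.97 mm²; the cylinder at (2, 3.5): section is a regular 8-gon, circumradius r=5 (area = (8/2)·5.000²·sin(360°/8) = 70.71 mm²); Merging all regions: the regions partially overlap — summed areas 1064.68 mm² minus the doubly-counted overlap 59.62 mm² gives 1005.06 mm² — area = 1005.06 mm². Overall, the cross-section is a single solid region. Net area = 1005.06 mm².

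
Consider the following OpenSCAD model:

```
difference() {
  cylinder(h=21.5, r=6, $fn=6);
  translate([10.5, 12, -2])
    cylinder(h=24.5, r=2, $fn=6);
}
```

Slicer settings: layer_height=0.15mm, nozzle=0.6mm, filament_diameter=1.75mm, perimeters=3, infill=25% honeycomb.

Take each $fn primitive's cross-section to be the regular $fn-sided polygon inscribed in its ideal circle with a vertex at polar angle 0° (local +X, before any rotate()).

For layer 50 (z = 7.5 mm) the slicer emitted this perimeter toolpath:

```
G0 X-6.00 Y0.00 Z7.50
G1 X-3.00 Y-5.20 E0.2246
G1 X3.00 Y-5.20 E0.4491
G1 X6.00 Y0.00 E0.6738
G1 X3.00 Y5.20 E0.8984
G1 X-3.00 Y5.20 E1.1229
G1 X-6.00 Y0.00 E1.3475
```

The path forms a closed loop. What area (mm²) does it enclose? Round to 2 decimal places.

93.60 mm²

Apply the shoelace formula to the sequence of (X, Y) vertices; enclosed area = 93.60 mm².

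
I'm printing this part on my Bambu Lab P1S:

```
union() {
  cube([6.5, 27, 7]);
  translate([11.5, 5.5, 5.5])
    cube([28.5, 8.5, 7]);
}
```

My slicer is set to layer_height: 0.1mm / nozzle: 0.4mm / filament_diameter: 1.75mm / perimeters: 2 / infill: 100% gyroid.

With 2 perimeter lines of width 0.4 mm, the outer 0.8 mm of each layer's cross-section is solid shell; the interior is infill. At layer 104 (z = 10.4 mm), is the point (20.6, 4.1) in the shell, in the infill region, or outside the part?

At z = 10.4 mm: the cube is not intersected at this z (z outside [0, 7]); the cube at (11.5, 5.5) (footprint 28.5×8.5) is included at this height; Merging all regions: only the 28.5×8.5 cube at (11.5, 5.5) is present, so the union is just that shape — 1 connected region. Overall, the cross-section is a single solid region. The nearest boundary edge runs (11.50, 5.50)→(40.00, 5.50); distance from the point to it = 1.40 mm. The point is not inside any of the regions above, so it lies outside the cross-section (1.40 mm from the nearest boundary).

outside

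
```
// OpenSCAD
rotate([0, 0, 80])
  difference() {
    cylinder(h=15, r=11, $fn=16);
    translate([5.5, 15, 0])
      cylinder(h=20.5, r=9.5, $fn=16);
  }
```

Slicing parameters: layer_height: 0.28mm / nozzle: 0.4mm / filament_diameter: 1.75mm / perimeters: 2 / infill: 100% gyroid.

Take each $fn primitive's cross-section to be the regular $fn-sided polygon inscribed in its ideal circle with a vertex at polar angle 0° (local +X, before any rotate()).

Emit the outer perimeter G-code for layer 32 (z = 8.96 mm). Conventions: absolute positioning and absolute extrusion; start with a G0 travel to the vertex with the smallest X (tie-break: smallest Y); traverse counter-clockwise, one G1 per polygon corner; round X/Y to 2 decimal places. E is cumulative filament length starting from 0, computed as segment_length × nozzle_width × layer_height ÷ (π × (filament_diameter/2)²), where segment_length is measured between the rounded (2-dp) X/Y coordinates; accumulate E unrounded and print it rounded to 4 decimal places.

G0 X-10.77 Y-0.82 Z8.96
G1 X-10.74 Y-2.38 E0.0727
G1 X-9.01 Y-6.31 E0.2726
G1 X-5.91 Y-9.28 E0.4725
G1 X-1.91 Y-10.83 E0.6723
G1 X2.38 Y-10.74 E0.8721
G1 X6.31 Y-9.01 E1.0720
G1 X9.28 Y-5.91 E1.2719
G1 X10.83 Y-1.91 E1.4717
G1 X10.74 Y2.38 E1.6715
G1 X9.01 Y6.31 E1.8714
G1 X5.91 Y9.28 E2.0713
G1 X1.91 Y10.83 E2.2711
G1 X-2.38 Y10.74 E2.4709
G1 X-4.54 Y9.79 E2.5807
G1 X-4.46 Y6.37 E2.7400
G1 X-5.80 Y2.92 E2.9124
G1 X-8.37 Y0.24 E3.0853
G1 X-10.77 Y-0.82 E3.2074

At z = 8.96 mm: the cylinder: section is a regular 16-gon, circumradius r=11; the r=9.5 cylinder at (5.5, 15) gives a regular 16-gon of circumradius 9.5 (constant along its height); Taking the first minus the rest: starting from the r=11 cylinder, the r=9.5 cylinder at (5.5, 15) partially overlaps it — only the 35.88 mm² overlap (of its 276.30 mm²) is removed, clipping the outline — 1 connected region; (rotated 80° about Z; rotation is an isometry so areas/perimeters/island counts are preserved). The outline is a single polygon with 18 vertices. Extrusion per mm of travel: 0.4 × 0.28 / (π × 0.875²) = 0.046564. Accumulating E over each segment gives final E = 3.2074.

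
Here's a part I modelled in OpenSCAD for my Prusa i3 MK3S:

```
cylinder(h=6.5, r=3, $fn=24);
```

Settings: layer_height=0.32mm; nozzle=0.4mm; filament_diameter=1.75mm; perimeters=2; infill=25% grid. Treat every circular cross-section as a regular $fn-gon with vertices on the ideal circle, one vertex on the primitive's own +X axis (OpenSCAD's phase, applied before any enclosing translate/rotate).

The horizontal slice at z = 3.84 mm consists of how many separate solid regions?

At z = 3.84 mm: the r=3 cylinder gives a regular 24-gon of circumradius 3 (constant along its height). The result has 1 disconnected region.

1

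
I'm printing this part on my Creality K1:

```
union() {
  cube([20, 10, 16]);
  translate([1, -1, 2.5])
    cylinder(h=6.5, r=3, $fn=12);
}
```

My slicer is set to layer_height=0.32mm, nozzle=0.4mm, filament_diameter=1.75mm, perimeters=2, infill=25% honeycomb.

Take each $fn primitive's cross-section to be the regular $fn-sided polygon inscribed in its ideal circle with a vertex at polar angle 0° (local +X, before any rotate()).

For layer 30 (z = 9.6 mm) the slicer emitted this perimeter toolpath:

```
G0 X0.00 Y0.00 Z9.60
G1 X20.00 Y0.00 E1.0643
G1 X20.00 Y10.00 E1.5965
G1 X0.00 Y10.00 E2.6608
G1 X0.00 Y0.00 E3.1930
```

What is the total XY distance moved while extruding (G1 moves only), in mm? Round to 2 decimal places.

Sum the Euclidean lengths of each G1 segment: total = 60.00 mm.

60.00 mm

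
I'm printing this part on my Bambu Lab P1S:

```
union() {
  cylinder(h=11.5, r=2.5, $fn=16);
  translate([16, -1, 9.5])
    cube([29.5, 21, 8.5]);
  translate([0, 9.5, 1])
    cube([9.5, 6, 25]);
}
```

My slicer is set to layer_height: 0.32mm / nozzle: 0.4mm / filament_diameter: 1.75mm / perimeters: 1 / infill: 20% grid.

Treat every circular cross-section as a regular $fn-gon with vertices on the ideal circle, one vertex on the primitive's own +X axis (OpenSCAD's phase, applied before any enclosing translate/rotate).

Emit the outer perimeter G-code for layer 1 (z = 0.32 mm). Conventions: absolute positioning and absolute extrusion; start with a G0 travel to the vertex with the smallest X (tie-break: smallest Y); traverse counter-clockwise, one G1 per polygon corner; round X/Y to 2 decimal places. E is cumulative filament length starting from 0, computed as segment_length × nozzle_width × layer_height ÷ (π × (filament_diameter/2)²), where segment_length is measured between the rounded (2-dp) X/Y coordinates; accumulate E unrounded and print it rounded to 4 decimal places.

At z = 0.32 mm: the r=2.5 cylinder gives a regular 16-gon of circumradius 2.5 (constant along its height); the cube at (16, -1) is not intersected at this z (z outside [9.5, 18]); the cube at (0, 9.5) is not intersected at this z (z outside [1, 26]); Merging all regions: only the r=2.5 cylinder is present, so the union is just that shape — 1 connected region. The outline is a single polygon with 16 vertices. Extrusion per mm of travel: 0.4 × 0.32 / (π × 0.875²) = 0.053216. Accumulating E over each segment gives final E = 0.8311.

G0 X-2.50 Y0.00 Z0.32
G1 X-2.31 Y-0.96 E0.0521
G1 X-1.77 Y-1.77 E0.1039
G1 X-0.96 Y-2.31 E0.1557
G1 X0.00 Y-2.50 E0.2078
G1 X0.96 Y-2.31 E0.2598
G1 X1.77 Y-1.77 E0.3117
G1 X2.31 Y-0.96 E0.3635
G1 X2.50 Y0.00 E0.4155
G1 X2.31 Y0.96 E0.4676
G1 X1.77 Y1.77 E0.5194
G1 X0.96 Y2.31 E0.5712
G1 X0.00 Y2.50 E0.6233
G1 X-0.96 Y2.31 E0.6754
G1 X-1.77 Y1.77 E0.7272
G1 X-2.31 Y0.96 E0.7790
G1 X-2.50 Y0.00 E0.8311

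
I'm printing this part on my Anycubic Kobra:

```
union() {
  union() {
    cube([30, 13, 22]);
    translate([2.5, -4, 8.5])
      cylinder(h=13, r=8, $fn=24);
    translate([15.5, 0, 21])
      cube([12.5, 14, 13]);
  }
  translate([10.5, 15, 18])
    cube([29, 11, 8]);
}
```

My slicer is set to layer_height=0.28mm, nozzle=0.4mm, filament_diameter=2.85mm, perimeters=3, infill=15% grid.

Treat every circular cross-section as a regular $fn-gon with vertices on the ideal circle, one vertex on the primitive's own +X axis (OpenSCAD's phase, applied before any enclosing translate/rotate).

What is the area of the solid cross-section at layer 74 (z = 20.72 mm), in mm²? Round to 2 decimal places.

878.94 mm²

At z = 20.72 mm: the cube is present — its section is the full 30×13 rectangle (area 390.00 mm²); the r=8 cylinder at (2.5, -4) contributes a regular 24-gon of circumradius 8 (area = (24/2)·8.000²·sin(360°/24) = 198.77 mm²); the cube at (15.5, 0) does not reach this height (z outside [21, 34]); Combining (union): the regions partially overlap — summed areas 588.77 mm² minus the doubly-counted overlap 28.83 mm² gives 559.94 mm² — area = 559.94 mm²; the 29×11 cube at (10.5, 15) contributes its full rectangle (area 319.00 mm²); Merging all regions: the 2 present regions are separate (no shared area or edge), so areas and boundary lengths simply add and each stays a separate island — area = 878.94 mm². Overall, the cross-section has 2 separate islands. Net area = 878.94 mm².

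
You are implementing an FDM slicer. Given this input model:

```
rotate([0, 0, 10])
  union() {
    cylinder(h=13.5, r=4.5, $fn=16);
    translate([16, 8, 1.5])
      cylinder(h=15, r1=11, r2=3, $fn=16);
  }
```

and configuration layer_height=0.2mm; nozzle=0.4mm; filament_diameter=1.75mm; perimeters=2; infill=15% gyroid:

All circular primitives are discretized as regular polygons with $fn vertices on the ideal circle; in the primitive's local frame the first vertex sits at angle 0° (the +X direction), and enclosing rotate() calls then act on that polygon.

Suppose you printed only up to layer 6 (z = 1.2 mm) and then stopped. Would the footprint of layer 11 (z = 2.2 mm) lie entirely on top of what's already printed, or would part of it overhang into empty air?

Compare the two slices. At z = 1.2: the r=4.5 cylinder contributes a regular 16-gon of circumradius 4.5 (area = (16/2)·4.500²·sin(360°/16) = 61.99 mm²); the cone at (16, 8) is not intersected at this z (z outside [1.5, 16.5]); Combining (union): only the r=4.5 cylinder is present, so the union is just that shape — area = 61.99 mm²; (whole slice rotated 10° about Z — lengths, areas and connectivity unchanged). At z = 2.2: the cylinder: section is a regular 16-gon, circumradius r=4.5 (area = (16/2)·4.500²·sin(360°/16) = 61.99 mm²); the cone at (16, 8) (r1=11→r2=3) has section circumradius 10.627 here — a regular 16-gon (area = (16/2)·10.627²·sin(360°/16) = 345.72 mm²); Taking the union: the 2 present regions are separate (no shared area or edge), so areas and boundary lengths simply add and each stays a separate island — area = 407.71 mm²; (whole slice rotated 10° about Z — lengths, areas and connectivity unchanged). Checking containment: at z = 2.2 the cross-section extends beyond the z = 1.2 cross-section by about 345.72 mm².

part overhangs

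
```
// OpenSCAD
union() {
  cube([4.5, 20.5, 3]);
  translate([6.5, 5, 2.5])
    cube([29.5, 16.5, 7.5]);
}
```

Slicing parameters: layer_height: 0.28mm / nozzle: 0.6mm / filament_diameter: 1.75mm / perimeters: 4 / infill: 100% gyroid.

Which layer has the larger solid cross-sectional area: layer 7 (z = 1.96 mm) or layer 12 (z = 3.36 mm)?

Layer 7 (z = 1.96): the 4.5×20.5 cube contributes its full rectangle (area 92.25 mm²); the cube at (6.5, 5) does not reach this height (z outside [2.5, 10]); Taking the union: only the 4.5×20.5 cube is present, so the union is just that shape — area = 92.25 mm². So its area = 92.25 mm². Layer 12 (z = 3.36): the cube is not intersected at this z (z outside [0, 3]); the 29.5×16.5 cube at (6.5, 5) contributes its full rectangle (area 486.75 mm²); Taking the union: only the 29.5×16.5 cube at (6.5, 5) is present, so the union is just that shape — area = 486.75 mm². So its area = 486.75 mm². Layer 12 is larger (486.75 vs 92.25 mm²).

layer 12 (z = 3.36 mm)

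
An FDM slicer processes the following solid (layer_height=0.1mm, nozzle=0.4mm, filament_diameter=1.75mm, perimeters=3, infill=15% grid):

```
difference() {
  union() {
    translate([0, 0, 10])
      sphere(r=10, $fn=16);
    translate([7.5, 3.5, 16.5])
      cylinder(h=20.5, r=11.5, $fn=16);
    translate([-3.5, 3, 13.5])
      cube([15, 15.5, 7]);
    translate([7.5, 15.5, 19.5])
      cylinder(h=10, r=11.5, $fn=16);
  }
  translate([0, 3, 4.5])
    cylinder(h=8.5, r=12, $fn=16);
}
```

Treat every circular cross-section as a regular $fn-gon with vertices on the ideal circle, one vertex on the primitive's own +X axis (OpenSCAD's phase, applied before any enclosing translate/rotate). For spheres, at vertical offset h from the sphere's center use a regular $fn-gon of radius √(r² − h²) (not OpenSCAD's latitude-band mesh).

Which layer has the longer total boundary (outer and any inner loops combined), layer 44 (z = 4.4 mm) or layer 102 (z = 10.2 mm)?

Layer 44 (z = 4.4): the r=10 sphere contributes a regular 16-gon of circumradius √(10²−5.6²) = 8.285 (perimeter = 2·16·8.285·sin(180°/16) = 51.72 mm); the cylinder at (7.5, 3.5) does not reach this height (z outside [16.5, 37]); the cube at (-3.5, 3) is absent (z outside [13.5, 20.5]); the cylinder at (7.5, 15.5) does not reach this height (z outside [19.5, 29.5]); Taking the union: only the r=10 sphere is present, so the union is just that shape — boundary = 51.72 mm; the cylinder at (0, 3) does not reach this height (z outside [4.5, 13]); After the difference (first − rest): none of the subtracted shapes is present at this height, so the result so far is unchanged — boundary = 51.72 mm. So its perimeter = 51.72 mm. Layer 102 (z = 10.2): the sphere: section is a regular 16-gon, circumradius = √(r²−h²) = √(10²−0.2²) = 9.998 (perimeter = 2·16·9.998·sin(180°/16) = 62.42 mm); the cylinder at (7.5, 3.5) does not reach this height (z outside [16.5, 37]); the cube at (-3.5, 3) is absent (z outside [13.5, 20.5]); the cylinder at (7.5, 15.5) is not intersected at this z (z outside [19.5, 29.5]); Combining (union): only the r=10 sphere is present, so the union is just that shape — boundary = 62.42 mm; the cylinder at (0, 3): section is a regular 16-gon, circumradius r=12 (perimeter = 2·16·12.000·sin(180°/16) = 74.91 mm); Subtracting the remaining from the first: starting from that combined region, the r=12 cylinder at (0, 3) partially overlaps it — only the 293.48 mm² overlap (of its 440.85 mm²) is removed, clipping the outline — boundary = 35.56 mm. So its perimeter = 35.56 mm. Layer 44 is larger (51.72 vs 35.56 mm).

layer 44 (z = 4.4 mm)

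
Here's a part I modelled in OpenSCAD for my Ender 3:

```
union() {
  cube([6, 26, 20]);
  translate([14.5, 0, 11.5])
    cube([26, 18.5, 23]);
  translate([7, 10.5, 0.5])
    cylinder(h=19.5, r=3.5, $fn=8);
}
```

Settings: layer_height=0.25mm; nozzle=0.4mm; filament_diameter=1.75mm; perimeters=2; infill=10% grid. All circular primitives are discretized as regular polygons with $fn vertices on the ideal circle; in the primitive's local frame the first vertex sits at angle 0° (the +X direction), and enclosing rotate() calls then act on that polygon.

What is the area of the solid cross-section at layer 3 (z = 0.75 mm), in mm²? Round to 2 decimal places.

179.91 mm²

At z = 0.75 mm: the cube is present — its section is the full 6×26 rectangle (area 156.00 mm²); the cube at (14.5, 0) is not intersected at this z (z outside [11.5, 34.5]); the cylinder at (7, 10.5): section is a regular 8-gon, circumradius r=3.5 (area = (8/2)·3.500²·sin(360°/8) = 34.65 mm²); Merging all regions: the regions partially overlap — summed areas 190.65 mm² minus the doubly-counted overlap 10.74 mm² gives 179.91 mm² — area = 179.91 mm². Overall, the cross-section is a single solid region. Net area = 179.91 mm².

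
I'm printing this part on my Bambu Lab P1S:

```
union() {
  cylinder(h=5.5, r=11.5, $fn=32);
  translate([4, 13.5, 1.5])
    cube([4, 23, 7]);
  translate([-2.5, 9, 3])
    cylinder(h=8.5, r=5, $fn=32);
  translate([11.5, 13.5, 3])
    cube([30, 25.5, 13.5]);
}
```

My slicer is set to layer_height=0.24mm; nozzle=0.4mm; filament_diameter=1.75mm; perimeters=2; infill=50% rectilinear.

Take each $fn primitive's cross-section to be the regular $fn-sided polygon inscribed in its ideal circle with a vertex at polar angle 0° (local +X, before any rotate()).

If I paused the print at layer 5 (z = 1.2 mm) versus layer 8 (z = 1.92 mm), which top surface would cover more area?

layer 8 (z = 1.92 mm)

Layer 5 (z = 1.2): the cylinder: section is a regular 32-gon, circumradius r=11.5 (area = (32/2)·11.500²·sin(360°/32) = 412.81 mm²); the cube at (4, 13.5) is absent (z outside [1.5, 8.5]); the cylinder at (-2.5, 9) is absent (z outside [3, 11.5]); the cube at (11.5, 13.5) does not reach this height (z outside [3, 16.5]); Merging all regions: only the r=11.5 cylinder is present, so the union is just that shape — area = 412.81 mm². So its area = 412.81 mm². Layer 8 (z = 1.92): the r=11.5 cylinder contributes a regular 32-gon of circumradius 11.5 (area = (32/2)·11.500²·sin(360°/32) = 412.81 mm²); the 4×23 cube at (4, 13.5) contributes its full rectangle (area 92.00 mm²); the cylinder at (-2.5, 9) is not intersected at this z (z outside [3, 11.5]); the cube at (11.5, 13.5) does not reach this height (z outside [3, 16.5]); Merging all regions: the 2 present regions are separate (no shared area or edge), so areas and boundary lengths simply add and each stays a separate island — area = 504.81 mm². So its area = 504.81 mm². Layer 8 is larger (504.81 vs 412.81 mm²).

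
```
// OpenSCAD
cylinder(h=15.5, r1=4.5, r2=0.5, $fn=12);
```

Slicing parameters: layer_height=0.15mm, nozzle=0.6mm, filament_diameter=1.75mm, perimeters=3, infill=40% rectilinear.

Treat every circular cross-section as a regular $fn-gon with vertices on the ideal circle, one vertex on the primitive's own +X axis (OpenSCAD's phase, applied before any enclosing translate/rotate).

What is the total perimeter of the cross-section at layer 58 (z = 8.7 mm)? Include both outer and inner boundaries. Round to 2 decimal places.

14.01 mm

At z = 8.7 mm: the cone contributes a regular 12-gon of circumradius 2.255 (interpolated between r1=4.5 and r2=0.5 at t=0.561) (perimeter = 2·12·2.255·sin(180°/12) = 14.01 mm). Overall, the cross-section is a single solid region. Total boundary length (outer) = 14.01 mm.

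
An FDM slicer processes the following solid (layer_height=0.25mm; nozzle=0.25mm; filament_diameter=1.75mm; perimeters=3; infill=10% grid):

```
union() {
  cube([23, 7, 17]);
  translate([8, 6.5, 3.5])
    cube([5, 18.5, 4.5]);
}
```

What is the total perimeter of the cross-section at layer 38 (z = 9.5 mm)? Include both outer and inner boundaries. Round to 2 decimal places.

60.00 mm

At z = 9.5 mm: the 23×7 cube contributes its full rectangle (perimeter 60.00 mm); the cube at (8, 6.5) is absent (z outside [3.5, 8]); Merging all regions: only the 23×7 cube is present, so the union is just that shape — boundary = 60.00 mm. Overall, the cross-section is a single solid region. Total boundary length (outer) = 60.00 mm.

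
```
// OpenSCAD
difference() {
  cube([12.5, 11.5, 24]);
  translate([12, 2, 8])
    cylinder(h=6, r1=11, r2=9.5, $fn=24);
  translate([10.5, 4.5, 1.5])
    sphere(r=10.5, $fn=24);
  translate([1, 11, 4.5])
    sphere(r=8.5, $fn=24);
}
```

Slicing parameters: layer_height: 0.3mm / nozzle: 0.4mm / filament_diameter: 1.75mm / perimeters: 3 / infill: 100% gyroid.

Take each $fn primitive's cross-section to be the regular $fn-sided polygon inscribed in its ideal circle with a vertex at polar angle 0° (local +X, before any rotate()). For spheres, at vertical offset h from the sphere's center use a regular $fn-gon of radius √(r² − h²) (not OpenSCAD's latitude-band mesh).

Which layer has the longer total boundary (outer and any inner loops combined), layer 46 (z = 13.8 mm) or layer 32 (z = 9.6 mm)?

layer 46 (z = 13.8 mm)

Layer 46 (z = 13.8): the cube is present — its section is the full 12.5×11.5 rectangle (perimeter 48.00 mm); the cone at (12, 2) contributes a regular 24-gon of circumradius 9.550 (interpolated between r1=11 and r2=9.5 at t=0.967) (perimeter = 2·24·9.550·sin(180°/24) = 59.83 mm); the sphere at (10.5, 4.5) is absent (|z−center|=12.300 > r=10.5); the sphere at (1, 11) is absent (|z−center|=9.300 > r=8.5); Subtracting the remaining from the first: starting from the 12.5×11.5 cube, the cone at (12, 2) partially overlaps it — only the 95.39 mm² overlap (of its 283.26 mm²) is removed, clipping the outline — boundary = 42.68 mm. So its perimeter = 42.68 mm. Layer 32 (z = 9.6): the 12.5×11.5 cube contributes its full rectangle (perimeter 48.00 mm); the cone at (12, 2) (r1=11→r2=9.5) has section circumradius 10.600 here — a regular 24-gon (perimeter = 2·24·10.600·sin(180°/24) = 66.41 mm); the r=10.5 sphere at (10.5, 4.5) slices to a regular 24-gon of circumradius 6.681 (√(r²−h²) with h=8.1 from center) (perimeter = 2·24·6.681·sin(180°/24) = 41.86 mm); the r=8.5 sphere at (1, 11) slices to a regular 24-gon of circumradius 6.800 (√(r²−h²) with h=5.1 from center) (perimeter = 2·24·6.800·sin(180°/24) = 42.60 mm); After the difference (first − rest): starting from the 12.5×11.5 cube, the cone at (12, 2) partially overlaps it — only the 110.75 mm² overlap (of its 348.97 mm²) is removed, clipping the outline; the r=10.5 sphere at (10.5, 4.5) misses the remaining region (no effect); the r=8.5 sphere at (1, 11) partially overlaps it — only the 26.44 mm² overlap (of its 143.61 mm²) is removed, clipping the outline — boundary = 12.04 mm. So its perimeter = 12.04 mm. Layer 46 is larger (42.68 vs 12.04 mm).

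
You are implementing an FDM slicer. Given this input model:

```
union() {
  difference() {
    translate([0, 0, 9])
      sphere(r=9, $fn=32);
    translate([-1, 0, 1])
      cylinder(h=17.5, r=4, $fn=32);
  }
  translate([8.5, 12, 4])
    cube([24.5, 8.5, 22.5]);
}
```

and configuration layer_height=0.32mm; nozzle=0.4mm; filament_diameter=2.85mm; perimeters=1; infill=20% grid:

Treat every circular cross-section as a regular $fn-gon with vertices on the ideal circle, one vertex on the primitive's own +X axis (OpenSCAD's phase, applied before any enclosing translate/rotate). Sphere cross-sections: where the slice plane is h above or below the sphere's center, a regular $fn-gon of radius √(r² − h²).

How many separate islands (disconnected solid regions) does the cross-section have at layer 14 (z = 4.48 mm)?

At z = 4.48 mm: the sphere: section is a regular 32-gon, circumradius = √(r²−h²) = √(9²−4.52²) = 7.783; the cylinder at (-1, 0): section is a regular 32-gon, circumradius r=4; Subtracting the remaining from the first: starting from the r=9 sphere, the r=4 cylinder at (-1, 0) lies wholly inside it (removes its full 49.94 mm² and its 25.09 mm outline becomes a hole wall) — 1 connected region with 1 hole; the cube at (8.5, 12) is present — its section is the full 24.5×8.5 rectangle; Combining (union): the 2 present regions are separate (no shared area or edge), so areas and boundary lengths simply add and each stays a separate island — 2 connected regions with 1 hole. Overall, the cross-section has 2 separate islands and 1 hole. Island count = 2.

2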